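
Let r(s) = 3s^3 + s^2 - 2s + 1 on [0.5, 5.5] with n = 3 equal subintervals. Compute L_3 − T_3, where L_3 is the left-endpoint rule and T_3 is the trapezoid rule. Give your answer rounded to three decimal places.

-432.292

L_3 ≈ 349.18981.
T_3 ≈ 781.48148.
L_3 − T_3 ≈ -432.292.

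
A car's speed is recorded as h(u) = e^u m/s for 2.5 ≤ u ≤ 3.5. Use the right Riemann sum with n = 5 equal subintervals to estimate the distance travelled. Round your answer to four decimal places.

Δu = (3.5 − 2.5)/5 = 0.2.
Right endpoints: 2.7, 2.9, 3.1, 3.3, 3.5.
h(2.7) ≈ 14.8797, h(2.9) ≈ 18.1741, h(3.1) ≈ 22.1980, h(3.3) ≈ 27.1126, h(3.5) ≈ 33.1155.
Sum = Δu · [h(2.7) + h(2.9) + h(3.1) + h(3.3) + h(3.5)].
Sum ≈ 23.0960.

23.0960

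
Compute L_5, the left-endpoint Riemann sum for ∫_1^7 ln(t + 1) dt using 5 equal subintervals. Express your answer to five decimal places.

Δt = (7 − 1)/5 = 1.2.
Left endpoints: 1, 2.2, 3.4, 4.6, 5.8.
f(1) ≈ 0.69315, f(2.2) ≈ 1.16315, f(3.4) ≈ 1.48160, f(4.6) ≈ 1.72277, f(5.8) ≈ 1.91692.
Sum = Δt · [f(1) + f(2.2) + f(3.4) + f(4.6) + f(5.8)].
Sum ≈ 8.37311.

8.37311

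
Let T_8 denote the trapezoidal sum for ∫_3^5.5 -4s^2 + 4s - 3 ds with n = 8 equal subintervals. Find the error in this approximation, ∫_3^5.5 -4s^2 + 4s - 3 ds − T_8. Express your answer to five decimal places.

Exact integral: ∫_3^5.5 f(s) ds ≈ -150.8333333.
T_8 = -150.99609375.
Error ≈ -150.8333333 − (-150.99609375) ≈ 0.16276.

0.16276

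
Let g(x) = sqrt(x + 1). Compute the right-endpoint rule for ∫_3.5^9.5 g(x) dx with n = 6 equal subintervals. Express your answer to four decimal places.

16.8714

Δx = (9.5 − 3.5)/6 = 1.
Right endpoints: 4.5, 5.5, 6.5, 7.5, 8.5, 9.5.
g(4.5) ≈ 2.3452, g(5.5) ≈ 2.5495, g(6.5) ≈ 2.7386, g(7.5) ≈ 2.9155, g(8.5) ≈ 3.0822, g(9.5) ≈ 3.2404.
Sum = Δx · [g(4.5) + g(5.5) + g(6.5) + ...].
Sum ≈ 16.8714.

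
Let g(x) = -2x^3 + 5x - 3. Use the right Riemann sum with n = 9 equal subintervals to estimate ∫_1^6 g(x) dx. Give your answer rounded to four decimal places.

Δx = (6 − 1)/9 = 5/9.
Right endpoints: 14/9, 19/9, 8/3, 29/9, 34/9, 13/3, 44/9, 49/9, 6.
g(14/9) = -2005/729, g(19/9) = -8210/729, g(8/3) = -745/27, g(29/9) = -39220/729, g(34/9) = -67025/729, g(13/3) = -3890/27, g(44/9) = -154735/729, g(49/9) = -217640/729, g(6) = -405.
Sum = Δx · [g(14/9) + g(19/9) + g(8/3) + ...].
Sum ≈ -692.9012.

-692.9012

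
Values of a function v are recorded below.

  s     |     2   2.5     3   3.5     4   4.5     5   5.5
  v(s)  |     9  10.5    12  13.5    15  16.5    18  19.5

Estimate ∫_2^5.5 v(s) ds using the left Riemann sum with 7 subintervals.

Δs = 0.5.
Sum = 0.5·[9 + 10.5 + 12 + 13.5 + 15 + 16.5 + 18] = 47.25.

47.25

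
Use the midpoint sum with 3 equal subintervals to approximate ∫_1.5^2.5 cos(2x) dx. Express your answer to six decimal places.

Δx = (2.5 − 1.5)/3 = 1/3.
Midpoints: 5/3, 2, 7/3.
f(5/3) ≈ -0.981674, f(2) ≈ -0.653644, f(7/3) ≈ -0.045706.
Sum = Δx · [f(5/3) + f(2) + f(7/3)].
Sum ≈ -0.560341.

-0.560341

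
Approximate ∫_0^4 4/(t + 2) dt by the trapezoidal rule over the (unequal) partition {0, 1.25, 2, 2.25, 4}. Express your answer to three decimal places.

4.505

Subinterval widths: 1.25, 0.75, 0.25, 1.75.
f(0) = 2, f(1.25) = 16/13, f(2) = 1, f(2.25) = 16/17, f(4) = 2/3.
On each subinterval the trapezoid contributes (Δt_i/2)·[f(t_{i-1}) + f(t_i)].
Sum ≈ 4.505.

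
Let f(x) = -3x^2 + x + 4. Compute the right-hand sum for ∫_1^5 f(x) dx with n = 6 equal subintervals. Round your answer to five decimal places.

-119.55556

Δx = (5 − 1)/6 = 2/3.
Right endpoints: 5/3, 7/3, 3, 11/3, 13/3, 5.
f(5/3) = -8/3, f(7/3) = -10, f(3) = -20, f(11/3) = -98/3, f(13/3) = -48, f(5) = -66.
Sum = Δx · [f(5/3) + f(7/3) + f(3) + ...].
Sum ≈ -119.55556.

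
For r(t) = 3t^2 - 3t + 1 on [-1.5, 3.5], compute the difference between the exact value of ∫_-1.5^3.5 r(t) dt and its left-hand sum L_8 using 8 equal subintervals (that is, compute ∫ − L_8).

Exact integral: ∫_-1.5^3.5 r(t) dt = 36.25.
L_8 = 32.5390625.
Error = 36.25 − 32.5390625 = 3.7109375.

3.7109375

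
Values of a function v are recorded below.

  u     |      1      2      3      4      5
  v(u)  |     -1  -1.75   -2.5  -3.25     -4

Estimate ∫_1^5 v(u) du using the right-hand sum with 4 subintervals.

Δu = 1.
Sum = 1·[(-1.75) + (-2.5) + (-3.25) + (-4)] = -11.5.

-11.5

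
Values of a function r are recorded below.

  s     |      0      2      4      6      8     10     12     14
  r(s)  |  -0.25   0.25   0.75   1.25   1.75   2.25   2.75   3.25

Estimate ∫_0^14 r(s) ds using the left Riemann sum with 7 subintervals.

17.5

Δs = 2.
Sum = 2·[(-0.25) + 0.25 + 0.75 + 1.25 + 1.75 + 2.25 + 2.75] = 17.5.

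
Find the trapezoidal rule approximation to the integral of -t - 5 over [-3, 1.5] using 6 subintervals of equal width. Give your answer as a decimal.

-19.125

Δt = (1.5 − (-3))/6 = 0.75.
f(-3) = -2, f(-2.25) = -2.75, f(-1.5) = -3.5, f(-0.75) = -4.25, f(0) = -5, f(0.75) = -5.75, f(1.5) = -6.5.
T_6 = (Δt/2)·[f(t_0) + 2f(t_1) + ... + 2f(t_{5}) + f(t_6)].
Sum = -19.125.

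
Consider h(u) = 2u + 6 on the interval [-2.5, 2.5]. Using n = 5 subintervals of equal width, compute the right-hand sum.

35

Δu = (2.5 − (-2.5))/5 = 1.
Right endpoints: -1.5, -0.5, 0.5, 1.5, 2.5.
h(-1.5) = 3, h(-0.5) = 5, h(0.5) = 7, h(1.5) = 9, h(2.5) = 11.
Sum = Δu · [h(-1.5) + h(-0.5) + h(0.5) + h(1.5) + h(2.5)].
Sum = 35.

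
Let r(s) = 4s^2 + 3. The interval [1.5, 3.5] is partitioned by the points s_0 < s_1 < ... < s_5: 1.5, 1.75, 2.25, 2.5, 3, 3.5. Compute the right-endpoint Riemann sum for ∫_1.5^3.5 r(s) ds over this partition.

Subinterval widths: 0.25, 0.5, 0.25, 0.5, 0.5.
Right endpoints: 1.75, 2.25, 2.5, 3, 3.5.
r(1.75) = 15.25, r(2.25) = 23.25, r(2.5) = 28, r(3) = 39, r(3.5) = 52.
Sum = Σ Δs_i · r(s_i).
Sum = 67.9375.

67.9375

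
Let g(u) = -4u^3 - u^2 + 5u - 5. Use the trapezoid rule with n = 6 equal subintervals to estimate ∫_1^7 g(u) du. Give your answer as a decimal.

Δu = (7 − 1)/6 = 1.
g(1) = -5, g(2) = -31, g(3) = -107, g(4) = -257, g(5) = -505, g(6) = -875, g(7) = -1391.
T_6 = (Δu/2)·[g(u_0) + 2g(u_1) + ... + 2g(u_{5}) + g(u_6)].
Sum = -2473.

-2473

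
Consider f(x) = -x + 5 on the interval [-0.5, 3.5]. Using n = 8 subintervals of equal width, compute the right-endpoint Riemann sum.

Δx = (3.5 − (-0.5))/8 = 0.5.
Right endpoints: 0, 0.5, 1, 1.5, 2, 2.5, 3, 3.5.
f(0) = 5, f(0.5) = 4.5, f(1) = 4, f(1.5) = 3.5, f(2) = 3, f(2.5) = 2.5, f(3) = 2, f(3.5) = 1.5.
Sum = Δx · [f(0) + f(0.5) + f(1) + ...].
Sum = 13.

13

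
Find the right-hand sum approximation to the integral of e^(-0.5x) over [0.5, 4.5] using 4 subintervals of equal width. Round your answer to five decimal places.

Δx = (4.5 − 0.5)/4 = 1.
Right endpoints: 1.5, 2.5, 3.5, 4.5.
f(1.5) ≈ 0.47237, f(2.5) ≈ 0.28650, f(3.5) ≈ 0.17377, f(4.5) ≈ 0.10540.
Sum = Δx · [f(1.5) + f(2.5) + f(3.5) + f(4.5)].
Sum ≈ 1.03804.

1.03804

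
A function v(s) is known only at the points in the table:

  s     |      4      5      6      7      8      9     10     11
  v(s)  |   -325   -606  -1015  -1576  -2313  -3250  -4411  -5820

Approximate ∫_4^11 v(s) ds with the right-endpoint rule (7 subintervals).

Δs = 1.
Sum = 1·[(-606) + (-1015) + (-1576) + (-2313) + (-3250) + (-4411) + (-5820)] = -18991.

-18991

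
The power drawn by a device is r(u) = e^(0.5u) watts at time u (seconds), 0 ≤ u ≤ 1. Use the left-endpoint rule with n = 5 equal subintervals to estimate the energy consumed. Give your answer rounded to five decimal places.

Δu = (1 − 0)/5 = 0.2.
Left endpoints: 0, 0.2, 0.4, 0.6, 0.8.
r(0) ≈ 1.00000, r(0.2) ≈ 1.10517, r(0.4) ≈ 1.22140, r(0.6) ≈ 1.34986, r(0.8) ≈ 1.49182.
Sum = Δu · [r(0) + r(0.2) + r(0.4) + r(0.6) + r(0.8)].
Sum ≈ 1.23365.

1.23365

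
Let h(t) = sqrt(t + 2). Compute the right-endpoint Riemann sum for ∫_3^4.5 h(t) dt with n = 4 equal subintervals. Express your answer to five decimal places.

Δt = (4.5 − 3)/4 = 0.375.
Right endpoints: 3.375, 3.75, 4.125, 4.5.
h(3.375) ≈ 2.31840, h(3.75) ≈ 2.39792, h(4.125) ≈ 2.47487, h(4.5) ≈ 2.54951.
Sum = Δt · [h(3.375) + h(3.75) + h(4.125) + h(4.5)].
Sum ≈ 3.65276.

3.65276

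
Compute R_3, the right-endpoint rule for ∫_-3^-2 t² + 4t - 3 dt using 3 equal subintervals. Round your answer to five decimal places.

-6.81481

Δt = (-2 − (-3))/3 = 1/3.
Right endpoints: -8/3, -7/3, -2.
f(-8/3) = -59/9, f(-7/3) = -62/9, f(-2) = -7.
Sum = Δt · [f(-8/3) + f(-7/3) + f(-2)].
Sum ≈ -6.81481.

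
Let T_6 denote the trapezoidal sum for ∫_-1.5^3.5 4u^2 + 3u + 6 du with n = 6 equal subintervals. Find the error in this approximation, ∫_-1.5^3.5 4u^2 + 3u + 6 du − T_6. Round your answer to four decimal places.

Exact integral: ∫_-1.5^3.5 f(u) du ≈ 106.666667.
T_6 ≈ 108.981481.
Error ≈ 106.666667 − 108.981481 ≈ -2.3148.

-2.3148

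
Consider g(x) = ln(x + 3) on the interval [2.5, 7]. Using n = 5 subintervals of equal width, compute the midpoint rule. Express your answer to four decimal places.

Δx = (7 − 2.5)/5 = 0.9.
Midpoints: 2.95, 3.85, 4.75, 5.65, 6.55.
g(2.95) ≈ 1.7834, g(3.85) ≈ 1.9242, g(4.75) ≈ 2.0477, g(5.65) ≈ 2.1576, g(6.55) ≈ 2.2565.
Sum = Δx · [g(2.95) + g(3.85) + g(4.75) + g(5.65) + g(6.55)].
Sum ≈ 9.1525.

9.1525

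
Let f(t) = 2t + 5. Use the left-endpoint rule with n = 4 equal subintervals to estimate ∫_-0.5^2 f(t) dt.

14.6875

Δt = (2 − (-0.5))/4 = 0.625.
Left endpoints: -0.5, 0.125, 0.75, 1.375.
f(-0.5) = 4, f(0.125) = 5.25, f(0.75) = 6.5, f(1.375) = 7.75.
Sum = Δt · [f(-0.5) + f(0.125) + f(0.75) + f(1.375)].
Sum = 14.6875.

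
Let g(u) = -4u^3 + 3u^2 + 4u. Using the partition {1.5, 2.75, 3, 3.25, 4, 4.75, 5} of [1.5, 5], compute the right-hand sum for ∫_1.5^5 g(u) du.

Subinterval widths: 1.25, 0.25, 0.25, 0.75, 0.75, 0.25.
Right endpoints: 2.75, 3, 3.25, 4, 4.75, 5.
g(2.75) = -49.5, g(3) = -69, g(3.25) = -92.625, g(4) = -192, g(4.75) = -342, g(5) = -405.
Sum = Σ Δu_i · g(u_i).
Sum = -604.03125.

-604.03125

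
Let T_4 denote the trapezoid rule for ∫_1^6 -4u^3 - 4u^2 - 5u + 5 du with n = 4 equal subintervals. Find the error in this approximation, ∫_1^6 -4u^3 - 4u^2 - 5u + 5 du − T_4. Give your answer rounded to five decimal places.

59.89583

Exact integral: ∫_1^6 f(u) du ≈ -1644.1666667.
T_4 = -1704.0625.
Error ≈ -1644.1666667 − (-1704.0625) ≈ 59.89583.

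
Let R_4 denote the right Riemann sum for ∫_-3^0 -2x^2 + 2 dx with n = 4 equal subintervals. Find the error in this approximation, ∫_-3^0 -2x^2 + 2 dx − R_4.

Exact integral: ∫_-3^0 f(x) dx = -12.
R_4 = -5.8125.
Error = -12 − (-5.8125) = -6.1875.

-6.1875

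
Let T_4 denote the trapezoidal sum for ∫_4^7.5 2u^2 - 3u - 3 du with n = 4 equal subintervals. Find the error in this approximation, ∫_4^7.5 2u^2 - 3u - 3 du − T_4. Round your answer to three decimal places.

-0.893

Exact integral: ∫_4^7.5 f(u) du ≈ 167.70833.
T_4 = 168.6015625.
Error ≈ 167.70833 − 168.6015625 ≈ -0.893.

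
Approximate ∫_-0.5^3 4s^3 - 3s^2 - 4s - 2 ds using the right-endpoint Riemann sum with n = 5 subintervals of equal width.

56.63

Δs = (3 − (-0.5))/5 = 0.7.
Right endpoints: 0.2, 0.9, 1.6, 2.3, 3.
f(0.2) = -2.888, f(0.9) = -5.114, f(1.6) = 0.304, f(2.3) = 21.598, f(3) = 67.
Sum = Δs · [f(0.2) + f(0.9) + f(1.6) + f(2.3) + f(3)].
Sum = 56.63.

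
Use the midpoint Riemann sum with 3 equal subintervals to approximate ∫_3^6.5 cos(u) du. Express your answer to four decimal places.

Δu = (6.5 − 3)/3 = 7/6.
Midpoints: 43/12, 4.75, 71/12.
f(43/12) ≈ -0.9040, f(4.75) ≈ 0.0376, f(71/12) ≈ 0.9336.
Sum = Δu · [f(43/12) + f(4.75) + f(71/12)].
Sum ≈ 0.0784.

0.0784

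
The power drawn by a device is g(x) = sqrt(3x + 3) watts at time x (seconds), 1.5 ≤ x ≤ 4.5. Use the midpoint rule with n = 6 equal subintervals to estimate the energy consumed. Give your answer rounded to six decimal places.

Δx = (4.5 − 1.5)/6 = 0.5.
Midpoints: 1.75, 2.25, 2.75, 3.25, 3.75, 4.25.
g(1.75) ≈ 2.872281, g(2.25) ≈ 3.122499, g(2.75) ≈ 3.354102, g(3.25) ≈ 3.570714, g(3.75) ≈ 3.774917, g(4.25) ≈ 3.968627.
Sum = Δx · [g(1.75) + g(2.25) + g(2.75) + ...].
Sum ≈ 10.331570.

10.331570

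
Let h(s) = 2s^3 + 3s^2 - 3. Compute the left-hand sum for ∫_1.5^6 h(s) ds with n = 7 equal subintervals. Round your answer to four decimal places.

Δs = (6 − 1.5)/7 = 9/14.
Left endpoints: 1.5, 15/7, 39/14, 24/7, 57/14, 33/7, 75/14.
h(1.5) = 10.5, h(15/7) = 10446/343, h(39/14) = 21786/343, h(24/7) = 38715/343, h(57/14) = 124653/686, h(33/7) = 93714/343, h(75/14) = 133971/343.
Sum = Δs · [h(1.5) + h(15/7) + h(39/14) + ...].
Sum ≈ 683.2653.

683.2653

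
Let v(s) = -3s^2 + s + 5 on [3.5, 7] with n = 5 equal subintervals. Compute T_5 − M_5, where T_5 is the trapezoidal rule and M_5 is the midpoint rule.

-1.28625

T_5 = -265.1075.
M_5 = -263.82125.
T_5 − M_5 = -1.28625.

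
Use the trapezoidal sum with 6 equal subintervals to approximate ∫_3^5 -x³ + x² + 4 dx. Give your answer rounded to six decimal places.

Δx = (5 − 3)/6 = 1/3.
f(3) = -14, f(10/3) = -592/27, f(11/3) = -860/27, f(4) = -44, f(13/3) = -1582/27, f(14/3) = -2048/27, f(5) = -96.
T_6 = (Δx/2)·[f(x_0) + 2f(x_1) + ... + 2f(x_{5}) + f(x_6)].
Sum ≈ -95.740741.

-95.740741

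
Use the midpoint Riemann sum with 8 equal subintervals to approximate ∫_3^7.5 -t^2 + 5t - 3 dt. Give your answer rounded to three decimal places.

-26.881

Δt = (7.5 − 3)/8 = 0.5625.
Midpoints: 3.28125, 3.84375, 4.40625, 4.96875, 5.53125, 6.09375, 6.65625, 7.21875.
f(3.28125) = 2703/1024, f(3.84375) = 1479/1024, f(4.40625) = -393/1024, f(4.96875) = -2913/1024, f(5.53125) = -6081/1024, f(6.09375) = -9897/1024, f(6.65625) = -14361/1024, f(7.21875) = -19473/1024.
Sum = Δt · [f(3.28125) + f(3.84375) + f(4.40625) + ...].
Sum ≈ -26.881.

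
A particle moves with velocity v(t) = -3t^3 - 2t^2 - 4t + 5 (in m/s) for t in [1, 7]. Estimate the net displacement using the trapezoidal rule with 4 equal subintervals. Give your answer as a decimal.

Δt = (7 − 1)/4 = 1.5.
v(1) = -4, v(2.5) = -64.375, v(4) = -235, v(5.5) = -576.625, v(7) = -1150.
T_4 = (Δt/2)·[v(t_0) + 2v(t_1) + 2v(t_2) + 2v(t_3) + v(t_4)].
Sum = -2179.5.

-2179.5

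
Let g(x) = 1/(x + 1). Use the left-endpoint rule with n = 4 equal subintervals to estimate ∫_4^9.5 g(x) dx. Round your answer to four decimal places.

0.8188

Δx = (9.5 − 4)/4 = 1.375.
Left endpoints: 4, 5.375, 6.75, 8.125.
g(4) = 0.2, g(5.375) = 8/51, g(6.75) = 4/31, g(8.125) = 8/73.
Sum = Δx · [g(4) + g(5.375) + g(6.75) + g(8.125)].
Sum ≈ 0.8188.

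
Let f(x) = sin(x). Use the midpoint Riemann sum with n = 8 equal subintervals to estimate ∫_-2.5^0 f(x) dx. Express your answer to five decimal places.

-1.80849

Δx = (0 − (-2.5))/8 = 0.3125.
Midpoints: -2.34375, -2.03125, -1.71875, -1.40625, -1.09375, -0.78125, -0.46875, -0.15625.
f(-2.34375) ≈ -0.71585, f(-2.03125) ≈ -0.89585, f(-1.71875) ≈ -0.98907, f(-1.40625) ≈ -0.98649, f(-1.09375) ≈ -0.88835, f(-0.78125) ≈ -0.70417, f(-0.46875) ≈ -0.45177, f(-0.15625) ≈ -0.15561.
Sum = Δx · [f(-2.34375) + f(-2.03125) + f(-1.71875) + ...].
Sum ≈ -1.80849.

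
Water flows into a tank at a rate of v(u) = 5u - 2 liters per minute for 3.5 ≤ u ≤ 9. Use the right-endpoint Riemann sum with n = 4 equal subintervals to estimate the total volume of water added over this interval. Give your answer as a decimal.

Δu = (9 − 3.5)/4 = 1.375.
Right endpoints: 4.875, 6.25, 7.625, 9.
v(4.875) = 22.375, v(6.25) = 29.25, v(7.625) = 36.125, v(9) = 43.
Sum = Δu · [v(4.875) + v(6.25) + v(7.625) + v(9)].
Sum = 179.78125.

179.78125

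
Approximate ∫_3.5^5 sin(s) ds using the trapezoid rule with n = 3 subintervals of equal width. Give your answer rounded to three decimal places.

-1.195

Δs = (5 − 3.5)/3 = 0.5.
f(3.5) ≈ -0.351, f(4) ≈ -0.757, f(4.5) ≈ -0.978, f(5) ≈ -0.959.
T_3 = (Δs/2)·[f(s_0) + 2f(s_1) + 2f(s_2) + f(s_3)].
Sum ≈ -1.195.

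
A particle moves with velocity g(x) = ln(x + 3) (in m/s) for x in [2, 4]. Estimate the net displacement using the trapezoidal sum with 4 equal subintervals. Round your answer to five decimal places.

3.57299

Δx = (4 − 2)/4 = 0.5.
g(2) ≈ 1.60944, g(2.5) ≈ 1.70475, g(3) ≈ 1.79176, g(3.5) ≈ 1.87180, g(4) ≈ 1.94591.
T_4 = (Δx/2)·[g(x_0) + 2g(x_1) + 2g(x_2) + 2g(x_3) + g(x_4)].
Sum ≈ 3.57299.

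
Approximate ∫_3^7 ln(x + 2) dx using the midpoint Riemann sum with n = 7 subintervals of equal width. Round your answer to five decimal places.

7.72904

Δx = (7 − 3)/7 = 4/7.
Midpoints: 23/7, 27/7, 31/7, 5, 39/7, 43/7, 47/7.
f(23/7) ≈ 1.66501, f(27/7) ≈ 1.76766, f(31/7) ≈ 1.86075, f(5) ≈ 1.94591, f(39/7) ≈ 2.02438, f(43/7) ≈ 2.09714, f(47/7) ≈ 2.16496.
Sum = Δx · [f(23/7) + f(27/7) + f(31/7) + ...].
Sum ≈ 7.72904.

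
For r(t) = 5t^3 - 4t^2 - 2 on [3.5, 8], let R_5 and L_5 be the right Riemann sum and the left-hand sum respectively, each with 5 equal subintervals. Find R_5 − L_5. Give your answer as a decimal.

R_5 = 5310.27.
L_5 = 3385.5075.
R_5 − L_5 = 1924.7625.

1924.7625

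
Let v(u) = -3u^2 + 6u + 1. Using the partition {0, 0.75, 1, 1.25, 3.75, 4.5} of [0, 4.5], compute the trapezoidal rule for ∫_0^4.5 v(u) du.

Subinterval widths: 0.75, 0.25, 0.25, 2.5, 0.75.
v(0) = 1, v(0.75) = 3.8125, v(1) = 4, v(1.25) = 3.8125, v(3.75) = -18.6875, v(4.5) = -32.75.
On each subinterval the trapezoid contributes (Δu_i/2)·[v(u_{i-1}) + v(u_i)].
Sum = -34.125.

-34.125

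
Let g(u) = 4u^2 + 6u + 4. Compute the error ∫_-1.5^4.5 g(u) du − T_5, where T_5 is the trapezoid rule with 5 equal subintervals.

-5.76

Exact integral: ∫_-1.5^4.5 g(u) du = 204.
T_5 = 209.76.
Error = 204 − 209.76 = -5.76.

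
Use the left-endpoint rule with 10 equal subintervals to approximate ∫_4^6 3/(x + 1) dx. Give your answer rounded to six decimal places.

1.026755

Δx = (6 − 4)/10 = 0.2.
Left endpoints: 4, 4.2, 4.4, 4.6, 4.8, 5, 5.2, 5.4, 5.6, 5.8.
f(4) = 0.6, f(4.2) = 15/26, f(4.4) = 5/9, f(4.6) = 15/28, f(4.8) = 15/29, f(5) = 0.5, f(5.2) = 15/31, f(5.4) = 0.46875, f(5.6) = 5/11, f(5.8) = 15/34.
Sum = Δx · [f(4) + f(4.2) + f(4.4) + ...].
Sum ≈ 1.026755.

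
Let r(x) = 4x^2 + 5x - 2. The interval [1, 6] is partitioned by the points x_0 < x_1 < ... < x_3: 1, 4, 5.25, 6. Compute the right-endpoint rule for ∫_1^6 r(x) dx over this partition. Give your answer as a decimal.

Subinterval widths: 3, 1.25, 0.75.
Right endpoints: 4, 5.25, 6.
r(4) = 82, r(5.25) = 134.5, r(6) = 172.
Sum = Σ Δx_i · r(x_i).
Sum = 543.125.

543.125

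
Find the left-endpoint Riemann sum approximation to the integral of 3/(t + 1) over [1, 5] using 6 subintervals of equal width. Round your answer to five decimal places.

Δt = (5 − 1)/6 = 2/3.
Left endpoints: 1, 5/3, 7/3, 3, 11/3, 13/3.
f(1) = 1.5, f(5/3) = 1.125, f(7/3) = 0.9, f(3) = 0.75, f(11/3) = 9/14, f(13/3) = 0.5625.
Sum = Δt · [f(1) + f(5/3) + f(7/3) + ...].
Sum ≈ 3.65357.

3.65357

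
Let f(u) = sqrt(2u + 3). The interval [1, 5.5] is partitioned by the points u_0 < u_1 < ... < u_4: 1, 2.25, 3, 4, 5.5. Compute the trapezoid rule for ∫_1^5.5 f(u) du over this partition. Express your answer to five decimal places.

13.71318

Subinterval widths: 1.25, 0.75, 1, 1.5.
f(1) ≈ 2.23607, f(2.25) ≈ 2.73861, f(3) ≈ 3.00000, f(4) ≈ 3.31662, f(5.5) ≈ 3.74166.
On each subinterval the trapezoid contributes (Δu_i/2)·[f(u_{i-1}) + f(u_i)].
Sum ≈ 13.71318.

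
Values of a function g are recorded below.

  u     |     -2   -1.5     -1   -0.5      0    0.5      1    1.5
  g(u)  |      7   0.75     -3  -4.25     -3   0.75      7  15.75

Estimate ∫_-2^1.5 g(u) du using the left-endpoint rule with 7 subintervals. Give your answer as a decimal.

Δu = 0.5.
Sum = 0.5·[7 + 0.75 + (-3) + (-4.25) + (-3) + 0.75 + 7] = 2.625.

2.625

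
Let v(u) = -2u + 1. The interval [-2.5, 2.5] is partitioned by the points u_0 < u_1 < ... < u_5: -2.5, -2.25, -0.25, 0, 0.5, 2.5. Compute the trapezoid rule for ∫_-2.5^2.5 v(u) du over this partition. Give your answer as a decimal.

Subinterval widths: 0.25, 2, 0.25, 0.5, 2.
v(-2.5) = 6, v(-2.25) = 5.5, v(-0.25) = 1.5, v(0) = 1, v(0.5) = 0, v(2.5) = -4.
On each subinterval the trapezoid contributes (Δu_i/2)·[v(u_{i-1}) + v(u_i)].
Sum = 5.

5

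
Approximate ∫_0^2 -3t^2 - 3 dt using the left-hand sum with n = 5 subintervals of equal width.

-11.76

Δt = (2 − 0)/5 = 0.4.
Left endpoints: 0, 0.4, 0.8, 1.2, 1.6.
f(0) = -3, f(0.4) = -3.48, f(0.8) = -4.92, f(1.2) = -7.32, f(1.6) = -10.68.
Sum = Δt · [f(0) + f(0.4) + f(0.8) + f(1.2) + f(1.6)].
Sum = -11.76.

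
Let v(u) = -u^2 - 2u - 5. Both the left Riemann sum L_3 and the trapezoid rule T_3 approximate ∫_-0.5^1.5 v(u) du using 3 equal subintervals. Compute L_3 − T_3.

L_3 ≈ -11.3148148.
T_3 ≈ -13.3148148.
L_3 − T_3 = 2.

2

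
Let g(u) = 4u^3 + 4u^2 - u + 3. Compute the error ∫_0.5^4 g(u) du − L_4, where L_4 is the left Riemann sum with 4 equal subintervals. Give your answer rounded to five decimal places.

Exact integral: ∫_0.5^4 g(u) du ≈ 343.7291667.
L_4 = 219.76171875.
Error ≈ 343.7291667 − 219.76171875 ≈ 123.96745.

123.96745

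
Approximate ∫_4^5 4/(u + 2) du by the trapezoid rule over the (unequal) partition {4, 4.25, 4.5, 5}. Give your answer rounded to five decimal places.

0.61696

Subinterval widths: 0.25, 0.25, 0.5.
f(4) = 2/3, f(4.25) = 0.64, f(4.5) = 8/13, f(5) = 4/7.
On each subinterval the trapezoid contributes (Δu_i/2)·[f(u_{i-1}) + f(u_i)].
Sum ≈ 0.61696.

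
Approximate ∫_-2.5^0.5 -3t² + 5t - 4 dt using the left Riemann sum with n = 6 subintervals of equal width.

-51.375

Δt = (0.5 − (-2.5))/6 = 0.5.
Left endpoints: -2.5, -2, -1.5, -1, -0.5, 0.
f(-2.5) = -35.25, f(-2) = -26, f(-1.5) = -18.25, f(-1) = -12, f(-0.5) = -7.25, f(0) = -4.
Sum = Δt · [f(-2.5) + f(-2) + f(-1.5) + ...].
Sum = -51.375.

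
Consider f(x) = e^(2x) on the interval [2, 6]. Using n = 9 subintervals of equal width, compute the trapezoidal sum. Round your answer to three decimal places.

Δx = (6 − 2)/9 = 4/9.
f(2) ≈ 54.598, f(22/9) ≈ 132.806, f(26/9) ≈ 323.041, f(10/3) ≈ 785.772, f(34/9) ≈ 1911.332, f(38/9) ≈ 4649.172, f(14/3) ≈ 11308.765, f(46/9) ≈ 27507.727, f(50/9) ≈ 66910.495, f(6) ≈ 162754.791.
T_9 = (Δx/2)·[f(x_0) + 2f(x_1) + ... + 2f(x_{8}) + f(x_9)].
Sum ≈ 86637.246.

86637.246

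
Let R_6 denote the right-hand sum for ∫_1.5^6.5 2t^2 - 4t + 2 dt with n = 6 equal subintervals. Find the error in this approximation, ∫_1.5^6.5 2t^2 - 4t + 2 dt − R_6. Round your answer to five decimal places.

-26.15741

Exact integral: ∫_1.5^6.5 f(t) dt ≈ 110.8333333.
R_6 ≈ 136.9907407.
Error ≈ 110.8333333 − 136.9907407 ≈ -26.15741.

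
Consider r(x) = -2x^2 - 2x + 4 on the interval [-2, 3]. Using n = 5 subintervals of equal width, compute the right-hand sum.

-20

Δx = (3 − (-2))/5 = 1.
Right endpoints: -1, 0, 1, 2, 3.
r(-1) = 4, r(0) = 4, r(1) = 0, r(2) = -8, r(3) = -20.
Sum = Δx · [r(-1) + r(0) + r(1) + r(2) + r(3)].
Sum = -20.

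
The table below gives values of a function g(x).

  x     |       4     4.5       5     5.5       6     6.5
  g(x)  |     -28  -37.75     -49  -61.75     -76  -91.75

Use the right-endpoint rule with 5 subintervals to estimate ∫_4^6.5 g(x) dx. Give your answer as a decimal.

-158.125

Δx = 0.5.
Sum = 0.5·[(-37.75) + (-49) + (-61.75) + (-76) + (-91.75)] = -158.125.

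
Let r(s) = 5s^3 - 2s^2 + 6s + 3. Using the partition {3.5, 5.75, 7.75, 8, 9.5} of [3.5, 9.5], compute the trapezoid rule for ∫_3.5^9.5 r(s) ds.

10035.99609375

Subinterval widths: 2.25, 2, 0.25, 1.5.
r(3.5) = 213.875, r(5.75) = 921.921875, r(7.75) = 2256.796875, r(8) = 2483, r(9.5) = 4166.375.
On each subinterval the trapezoid contributes (Δs_i/2)·[r(s_{i-1}) + r(s_i)].
Sum = 10035.99609375.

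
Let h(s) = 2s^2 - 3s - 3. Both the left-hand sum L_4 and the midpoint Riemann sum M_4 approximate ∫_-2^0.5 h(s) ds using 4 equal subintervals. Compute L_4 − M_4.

L_4 = 8.5546875.
M_4 = 3.37890625.
L_4 − M_4 = 5.17578125.

5.17578125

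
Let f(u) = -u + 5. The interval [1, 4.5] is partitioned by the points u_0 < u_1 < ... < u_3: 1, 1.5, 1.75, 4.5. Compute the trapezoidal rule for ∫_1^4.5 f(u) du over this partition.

Subinterval widths: 0.5, 0.25, 2.75.
f(1) = 4, f(1.5) = 3.5, f(1.75) = 3.25, f(4.5) = 0.5.
On each subinterval the trapezoid contributes (Δu_i/2)·[f(u_{i-1}) + f(u_i)].
Sum = 7.875.

7.875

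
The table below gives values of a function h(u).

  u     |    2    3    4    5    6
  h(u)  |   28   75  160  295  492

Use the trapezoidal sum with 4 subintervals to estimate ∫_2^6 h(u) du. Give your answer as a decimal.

Δu = 1.
T_4 = (1/2)·[28 + 2·75 + 2·160 + 2·295 + 492] = 790.

790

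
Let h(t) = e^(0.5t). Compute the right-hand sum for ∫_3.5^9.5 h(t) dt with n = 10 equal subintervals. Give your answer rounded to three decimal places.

Δt = (9.5 − 3.5)/10 = 0.6.
Right endpoints: 4.1, 4.7, 5.3, 5.9, 6.5, 7.1, 7.7, 8.3, 8.9, 9.5.
h(4.1) ≈ 7.768, h(4.7) ≈ 10.486, h(5.3) ≈ 14.154, h(5.9) ≈ 19.106, h(6.5) ≈ 25.790, h(7.1) ≈ 34.813, h(7.7) ≈ 46.993, h(8.3) ≈ 63.434, h(8.9) ≈ 85.627, h(9.5) ≈ 115.584.
Sum = Δt · [h(4.1) + h(4.7) + h(5.3) + ...].
Sum ≈ 254.253.

254.253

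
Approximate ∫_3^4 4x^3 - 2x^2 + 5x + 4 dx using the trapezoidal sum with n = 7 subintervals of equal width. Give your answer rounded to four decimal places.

171.9694

Δx = (4 − 3)/7 = 1/7.
f(3) = 109, f(22/7) = 42578/343, f(23/7) = 48269/343, f(24/7) = 54484/343, f(25/7) = 61247/343, f(26/7) = 68582/343, f(27/7) = 76513/343, f(4) = 248.
T_7 = (Δx/2)·[f(x_0) + 2f(x_1) + ... + 2f(x_{6}) + f(x_7)].
Sum ≈ 171.9694.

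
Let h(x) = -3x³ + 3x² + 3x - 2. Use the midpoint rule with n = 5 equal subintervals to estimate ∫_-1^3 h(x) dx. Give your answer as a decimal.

Δx = (3 − (-1))/5 = 0.8.
Midpoints: -0.6, 0.2, 1, 1.8, 2.6.
h(-0.6) = -2.072, h(0.2) = -1.304, h(1) = 1, h(1.8) = -4.376, h(2.6) = -26.648.
Sum = Δx · [h(-0.6) + h(0.2) + h(1) + h(1.8) + h(2.6)].
Sum = -26.72.

-26.72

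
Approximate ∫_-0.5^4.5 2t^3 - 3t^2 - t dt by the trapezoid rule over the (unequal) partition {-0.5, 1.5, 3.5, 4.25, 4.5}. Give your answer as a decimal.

Subinterval widths: 2, 2, 0.75, 0.25.
f(-0.5) = -0.5, f(1.5) = -1.5, f(3.5) = 45.5, f(4.25) = 95.09375, f(4.5) = 117.
On each subinterval the trapezoid contributes (Δt_i/2)·[f(t_{i-1}) + f(t_i)].
Sum = 121.234375.

121.234375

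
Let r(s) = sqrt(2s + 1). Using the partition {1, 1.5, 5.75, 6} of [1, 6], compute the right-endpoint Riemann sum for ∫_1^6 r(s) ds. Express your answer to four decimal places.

Subinterval widths: 0.5, 4.25, 0.25.
Right endpoints: 1.5, 5.75, 6.
r(1.5) ≈ 2.0000, r(5.75) ≈ 3.5355, r(6) ≈ 3.6056.
Sum = Σ Δs_i · r(s_i).
Sum ≈ 16.9274.

16.9274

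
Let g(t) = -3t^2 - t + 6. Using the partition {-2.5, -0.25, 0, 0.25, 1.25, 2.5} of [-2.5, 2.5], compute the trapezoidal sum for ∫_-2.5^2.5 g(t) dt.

-8.4375

Subinterval widths: 2.25, 0.25, 0.25, 1, 1.25.
g(-2.5) = -10.25, g(-0.25) = 6.0625, g(0) = 6, g(0.25) = 5.5625, g(1.25) = 0.0625, g(2.5) = -15.25.
On each subinterval the trapezoid contributes (Δt_i/2)·[g(t_{i-1}) + g(t_i)].
Sum = -8.4375.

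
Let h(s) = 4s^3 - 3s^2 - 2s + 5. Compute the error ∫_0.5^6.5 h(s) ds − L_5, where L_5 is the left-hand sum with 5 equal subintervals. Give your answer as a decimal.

519.84

Exact integral: ∫_0.5^6.5 h(s) ds = 1498.5.
L_5 = 978.66.
Error = 1498.5 − 978.66 = 519.84.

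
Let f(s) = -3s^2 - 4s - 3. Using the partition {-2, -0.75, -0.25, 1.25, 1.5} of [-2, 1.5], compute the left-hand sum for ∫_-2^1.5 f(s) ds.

Subinterval widths: 1.25, 0.5, 1.5, 0.25.
Left endpoints: -2, -0.75, -0.25, 1.25.
f(-2) = -7, f(-0.75) = -1.6875, f(-0.25) = -2.1875, f(1.25) = -12.6875.
Sum = Σ Δs_i · f(s_i).
Sum = -16.046875.

-16.046875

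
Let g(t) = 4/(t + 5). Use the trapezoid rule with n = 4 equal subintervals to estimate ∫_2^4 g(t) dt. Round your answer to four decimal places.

1.0059

Δt = (4 − 2)/4 = 0.5.
g(2) = 4/7, g(2.5) = 8/15, g(3) = 0.5, g(3.5) = 8/17, g(4) = 4/9.
T_4 = (Δt/2)·[g(t_0) + 2g(t_1) + 2g(t_2) + 2g(t_3) + g(t_4)].
Sum ≈ 1.0059.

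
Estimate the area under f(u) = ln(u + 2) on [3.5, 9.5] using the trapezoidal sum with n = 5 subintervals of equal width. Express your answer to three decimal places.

12.700

Δu = (9.5 − 3.5)/5 = 1.2.
f(3.5) ≈ 1.705, f(4.7) ≈ 1.902, f(5.9) ≈ 2.067, f(7.1) ≈ 2.208, f(8.3) ≈ 2.332, f(9.5) ≈ 2.442.
T_5 = (Δu/2)·[f(u_0) + 2f(u_1) + ... + 2f(u_{4}) + f(u_5)].
Sum ≈ 12.700.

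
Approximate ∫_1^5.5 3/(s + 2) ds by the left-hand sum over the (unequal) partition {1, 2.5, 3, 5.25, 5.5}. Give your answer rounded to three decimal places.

Subinterval widths: 1.5, 0.5, 2.25, 0.25.
Left endpoints: 1, 2.5, 3, 5.25.
f(1) = 1, f(2.5) = 2/3, f(3) = 0.6, f(5.25) = 12/29.
Sum = Σ Δs_i · f(s_i).
Sum ≈ 3.287.

3.287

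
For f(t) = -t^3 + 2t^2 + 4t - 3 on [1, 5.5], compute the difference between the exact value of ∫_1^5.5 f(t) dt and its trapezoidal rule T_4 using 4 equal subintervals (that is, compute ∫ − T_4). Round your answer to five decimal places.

7.35645

Exact integral: ∫_1^5.5 f(t) dt = -73.265625.
T_4 ≈ -80.6220703.
Error ≈ -73.265625 − (-80.6220703) ≈ 7.35645.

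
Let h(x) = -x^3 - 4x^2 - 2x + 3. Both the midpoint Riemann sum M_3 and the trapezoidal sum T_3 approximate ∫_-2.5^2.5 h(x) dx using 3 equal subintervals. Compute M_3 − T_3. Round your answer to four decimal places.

13.8889

M_3 ≈ -22.037037.
T_3 ≈ -35.925926.
M_3 − T_3 ≈ 13.8889.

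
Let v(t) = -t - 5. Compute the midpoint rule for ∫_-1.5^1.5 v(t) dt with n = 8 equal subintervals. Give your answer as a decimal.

-15

Δt = (1.5 − (-1.5))/8 = 0.375.
Midpoints: -1.3125, -0.9375, -0.5625, -0.1875, 0.1875, 0.5625, 0.9375, 1.3125.
v(-1.3125) = -3.6875, v(-0.9375) = -4.0625, v(-0.5625) = -4.4375, v(-0.1875) = -4.8125, v(0.1875) = -5.1875, v(0.5625) = -5.5625, v(0.9375) = -5.9375, v(1.3125) = -6.3125.
Sum = Δt · [v(-1.3125) + v(-0.9375) + v(-0.5625) + ...].
Sum = -15.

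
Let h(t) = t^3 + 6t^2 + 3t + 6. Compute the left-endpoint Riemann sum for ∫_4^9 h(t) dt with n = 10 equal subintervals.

2771.5625

Δt = (9 − 4)/10 = 0.5.
Left endpoints: 4, 4.5, 5, 5.5, 6, 6.5, 7, 7.5, 8, 8.5.
h(4) = 178, h(4.5) = 232.125, h(5) = 296, h(5.5) = 370.375, h(6) = 456, h(6.5) = 553.625, h(7) = 664, h(7.5) = 787.875, h(8) = 926, h(8.5) = 1079.125.
Sum = Δt · [h(4) + h(4.5) + h(5) + ...].
Sum = 2771.5625.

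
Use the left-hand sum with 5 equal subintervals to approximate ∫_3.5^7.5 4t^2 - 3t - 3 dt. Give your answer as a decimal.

Δt = (7.5 − 3.5)/5 = 0.8.
Left endpoints: 3.5, 4.3, 5.1, 5.9, 6.7.
f(3.5) = 35.5, f(4.3) = 58.06, f(5.1) = 85.74, f(5.9) = 118.54, f(6.7) = 156.46.
Sum = Δt · [f(3.5) + f(4.3) + f(5.1) + f(5.9) + f(6.7)].
Sum = 363.44.

363.44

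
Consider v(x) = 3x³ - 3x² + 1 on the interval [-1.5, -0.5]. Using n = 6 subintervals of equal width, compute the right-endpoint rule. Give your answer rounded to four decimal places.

Δx = (-0.5 − (-1.5))/6 = 1/6.
Right endpoints: -4/3, -7/6, -1, -5/6, -2/3, -0.5.
v(-4/3) = -103/9, v(-7/6) = -565/72, v(-1) = -5, v(-5/6) = -203/72, v(-2/3) = -11/9, v(-0.5) = -0.125.
Sum = Δx · [v(-4/3) + v(-7/6) + v(-1) + ...].
Sum ≈ -4.7431.

-4.7431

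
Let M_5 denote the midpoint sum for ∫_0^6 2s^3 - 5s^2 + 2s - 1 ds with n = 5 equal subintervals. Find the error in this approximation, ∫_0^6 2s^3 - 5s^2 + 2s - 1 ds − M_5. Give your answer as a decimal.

9.36

Exact integral: ∫_0^6 f(s) ds = 318.
M_5 = 308.64.
Error = 318 − 308.64 = 9.36.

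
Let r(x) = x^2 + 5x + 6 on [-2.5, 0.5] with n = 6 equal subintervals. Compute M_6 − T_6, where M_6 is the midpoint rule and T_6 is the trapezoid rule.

-0.1875

M_6 = 8.1875.
T_6 = 8.375.
M_6 − T_6 = -0.1875.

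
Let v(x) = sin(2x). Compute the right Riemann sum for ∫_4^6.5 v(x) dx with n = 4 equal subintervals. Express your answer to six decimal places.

-0.633940

Δx = (6.5 − 4)/4 = 0.625.
Right endpoints: 4.625, 5.25, 5.875, 6.5.
v(4.625) ≈ 0.173889, v(5.25) ≈ -0.879696, v(5.875) ≈ -0.728665, v(6.5) ≈ 0.420167.
Sum = Δx · [v(4.625) + v(5.25) + v(5.875) + v(6.5)].
Sum ≈ -0.633940.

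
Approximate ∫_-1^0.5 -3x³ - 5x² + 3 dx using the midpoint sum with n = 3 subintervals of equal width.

Δx = (0.5 − (-1))/3 = 0.5.
Midpoints: -0.75, -0.25, 0.25.
f(-0.75) = 1.453125, f(-0.25) = 2.734375, f(0.25) = 2.640625.
Sum = Δx · [f(-0.75) + f(-0.25) + f(0.25)].
Sum = 3.4140625.

3.4140625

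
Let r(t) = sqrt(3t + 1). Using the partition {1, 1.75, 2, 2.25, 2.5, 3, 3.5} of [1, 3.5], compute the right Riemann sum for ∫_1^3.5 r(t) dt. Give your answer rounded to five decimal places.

Subinterval widths: 0.75, 0.25, 0.25, 0.25, 0.5, 0.5.
Right endpoints: 1.75, 2, 2.25, 2.5, 3, 3.5.
r(1.75) ≈ 2.50000, r(2) ≈ 2.64575, r(2.25) ≈ 2.78388, r(2.5) ≈ 2.91548, r(3) ≈ 3.16228, r(3.5) ≈ 3.39116.
Sum = Σ Δt_i · r(t_i).
Sum ≈ 7.23800.

7.23800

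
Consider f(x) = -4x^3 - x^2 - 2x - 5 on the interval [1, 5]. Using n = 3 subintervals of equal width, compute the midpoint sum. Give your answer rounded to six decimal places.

Δx = (5 − 1)/3 = 4/3.
Midpoints: 5/3, 3, 13/3.
f(5/3) = -800/27, f(3) = -128, f(13/3) = -9664/27.
Sum = Δx · [f(5/3) + f(3) + f(13/3)].
Sum ≈ -687.407407.

-687.407407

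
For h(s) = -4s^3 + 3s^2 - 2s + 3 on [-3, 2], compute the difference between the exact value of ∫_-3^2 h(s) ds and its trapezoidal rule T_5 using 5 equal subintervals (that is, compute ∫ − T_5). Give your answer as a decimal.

-7.5

Exact integral: ∫_-3^2 h(s) ds = 120.
T_5 = 127.5.
Error = 120 − 127.5 = -7.5.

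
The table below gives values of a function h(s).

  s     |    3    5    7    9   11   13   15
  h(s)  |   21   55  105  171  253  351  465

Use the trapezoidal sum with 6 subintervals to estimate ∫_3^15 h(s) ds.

Δs = 2.
T_6 = (2/2)·[21 + 2·55 + 2·105 + 2·171 + 2·253 + 2·351 + 465] = 2356.

2356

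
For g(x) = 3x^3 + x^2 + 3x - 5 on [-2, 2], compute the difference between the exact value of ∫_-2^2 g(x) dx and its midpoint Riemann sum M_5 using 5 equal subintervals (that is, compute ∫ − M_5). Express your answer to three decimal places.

Exact integral: ∫_-2^2 g(x) dx ≈ -14.66667.
M_5 = -14.88.
Error ≈ -14.66667 − (-14.88) ≈ 0.213.

0.213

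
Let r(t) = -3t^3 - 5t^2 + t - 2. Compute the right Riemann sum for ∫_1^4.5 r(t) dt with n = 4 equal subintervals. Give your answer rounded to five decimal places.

Δt = (4.5 − 1)/4 = 0.875.
Right endpoints: 1.875, 2.75, 3.625, 4.5.
r(1.875) = -19189/512, r(2.75) = -99.453125, r(3.625) = -105975/512, r(4.5) = -372.125.
Sum = Δt · [r(1.875) + r(2.75) + r(3.625) + r(4.5)].
Sum ≈ -626.53418.

-626.53418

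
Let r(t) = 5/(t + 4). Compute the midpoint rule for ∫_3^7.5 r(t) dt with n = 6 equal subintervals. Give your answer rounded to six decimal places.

2.480683

Δt = (7.5 − 3)/6 = 0.75.
Midpoints: 3.375, 4.125, 4.875, 5.625, 6.375, 7.125.
r(3.375) = 40/59, r(4.125) = 8/13, r(4.875) = 40/71, r(5.625) = 40/77, r(6.375) = 40/83, r(7.125) = 40/89.
Sum = Δt · [r(3.375) + r(4.125) + r(4.875) + ...].
Sum ≈ 2.480683.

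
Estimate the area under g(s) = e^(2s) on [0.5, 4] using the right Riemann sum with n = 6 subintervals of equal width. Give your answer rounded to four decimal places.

Δs = (4 − 0.5)/6 = 7/12.
Right endpoints: 13/12, 5/3, 2.25, 17/6, 41/12, 4.
g(13/12) ≈ 8.7291, g(5/3) ≈ 28.0316, g(2.25) ≈ 90.0171, g(17/6) ≈ 289.0694, g(41/12) ≈ 928.2799, g(4) ≈ 2980.9580.
Sum = Δs · [g(13/12) + g(5/3) + g(2.25) + ...].
Sum ≈ 2522.9663.

2522.9663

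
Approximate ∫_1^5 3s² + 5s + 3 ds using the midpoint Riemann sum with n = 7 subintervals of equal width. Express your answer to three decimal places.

Δs = (5 − 1)/7 = 4/7.
Midpoints: 9/7, 13/7, 17/7, 3, 25/7, 29/7, 33/7.
f(9/7) = 705/49, f(13/7) = 1109/49, f(17/7) = 1609/49, f(3) = 45, f(25/7) = 2897/49, f(29/7) = 3685/49, f(33/7) = 4569/49.
Sum = Δs · [f(9/7) + f(13/7) + f(17/7) + ...].
Sum ≈ 195.673.

195.673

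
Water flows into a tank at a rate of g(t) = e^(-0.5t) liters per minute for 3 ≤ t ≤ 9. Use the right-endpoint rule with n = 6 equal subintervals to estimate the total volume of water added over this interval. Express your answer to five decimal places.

Δt = (9 − 3)/6 = 1.
Right endpoints: 4, 5, 6, 7, 8, 9.
g(4) ≈ 0.13534, g(5) ≈ 0.08208, g(6) ≈ 0.04979, g(7) ≈ 0.03020, g(8) ≈ 0.01832, g(9) ≈ 0.01111.
Sum = Δt · [g(4) + g(5) + g(6) + ...].
Sum ≈ 0.32683.

0.32683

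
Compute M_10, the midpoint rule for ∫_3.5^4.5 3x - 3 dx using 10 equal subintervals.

Δx = (4.5 − 3.5)/10 = 0.1.
Midpoints: 3.55, 3.65, 3.75, 3.85, 3.95, 4.05, 4.15, 4.25, 4.35, 4.45.
f(3.55) = 7.65, f(3.65) = 7.95, f(3.75) = 8.25, f(3.85) = 8.55, f(3.95) = 8.85, f(4.05) = 9.15, f(4.15) = 9.45, f(4.25) = 9.75, f(4.35) = 10.05, f(4.45) = 10.35.
Sum = Δx · [f(3.55) + f(3.65) + f(3.75) + ...].
Sum = 9.

9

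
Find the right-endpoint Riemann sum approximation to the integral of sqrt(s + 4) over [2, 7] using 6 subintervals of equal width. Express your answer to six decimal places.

Δs = (7 − 2)/6 = 5/6.
Right endpoints: 17/6, 11/3, 4.5, 16/3, 37/6, 7.
f(17/6) ≈ 2.614065, f(11/3) ≈ 2.768875, f(4.5) ≈ 2.915476, f(16/3) ≈ 3.055050, f(37/6) ≈ 3.188521, f(7) ≈ 3.316625.
Sum = Δs · [f(17/6) + f(11/3) + f(4.5) + ...].
Sum ≈ 14.882176.

14.882176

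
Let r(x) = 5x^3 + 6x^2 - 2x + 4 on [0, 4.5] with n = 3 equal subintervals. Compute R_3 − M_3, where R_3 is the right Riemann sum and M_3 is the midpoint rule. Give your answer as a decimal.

526.7109375

R_3 = 1185.75.
M_3 = 659.0390625.
R_3 − M_3 = 526.7109375.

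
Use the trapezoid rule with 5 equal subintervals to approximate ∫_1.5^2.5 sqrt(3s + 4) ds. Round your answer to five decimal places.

3.15906

Δs = (2.5 − 1.5)/5 = 0.2.
f(1.5) ≈ 2.91548, f(1.7) ≈ 3.01662, f(1.9) ≈ 3.11448, f(2.1) ≈ 3.20936, f(2.3) ≈ 3.30151, f(2.5) ≈ 3.39116.
T_5 = (Δs/2)·[f(s_0) + 2f(s_1) + ... + 2f(s_{4}) + f(s_5)].
Sum ≈ 3.15906.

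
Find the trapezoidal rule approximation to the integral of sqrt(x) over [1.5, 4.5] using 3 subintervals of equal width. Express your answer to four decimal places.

Δx = (4.5 − 1.5)/3 = 1.
f(1.5) ≈ 1.2247, f(2.5) ≈ 1.5811, f(3.5) ≈ 1.8708, f(4.5) ≈ 2.1213.
T_3 = (Δx/2)·[f(x_0) + 2f(x_1) + 2f(x_2) + f(x_3)].
Sum ≈ 5.1250.

5.1250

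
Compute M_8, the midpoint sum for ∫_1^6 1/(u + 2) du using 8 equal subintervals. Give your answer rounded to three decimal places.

0.979

Δu = (6 − 1)/8 = 0.625.
Midpoints: 1.3125, 1.9375, 2.5625, 3.1875, 3.8125, 4.4375, 5.0625, 5.6875.
f(1.3125) = 16/53, f(1.9375) = 16/63, f(2.5625) = 16/73, f(3.1875) = 16/83, f(3.8125) = 16/93, f(4.4375) = 16/103, f(5.0625) = 16/113, f(5.6875) = 16/123.
Sum = Δu · [f(1.3125) + f(1.9375) + f(2.5625) + ...].
Sum ≈ 0.979.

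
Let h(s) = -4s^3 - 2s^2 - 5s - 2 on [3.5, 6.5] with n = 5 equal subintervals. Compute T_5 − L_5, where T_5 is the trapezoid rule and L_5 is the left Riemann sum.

-300.6

T_5 = -1881.66.
L_5 = -1581.06.
T_5 − L_5 = -300.6.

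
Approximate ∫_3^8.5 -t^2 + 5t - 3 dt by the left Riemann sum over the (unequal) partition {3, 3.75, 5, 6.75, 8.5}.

-26.8125

Subinterval widths: 0.75, 1.25, 1.75, 1.75.
Left endpoints: 3, 3.75, 5, 6.75.
f(3) = 3, f(3.75) = 1.6875, f(5) = -3, f(6.75) = -14.8125.
Sum = Σ Δt_i · f(t_i).
Sum = -26.8125.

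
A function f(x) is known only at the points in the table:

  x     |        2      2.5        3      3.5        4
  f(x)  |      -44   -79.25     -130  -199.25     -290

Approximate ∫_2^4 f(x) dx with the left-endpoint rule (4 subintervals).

Δx = 0.5.
Sum = 0.5·[(-44) + (-79.25) + (-130) + (-199.25)] = -226.25.

-226.25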